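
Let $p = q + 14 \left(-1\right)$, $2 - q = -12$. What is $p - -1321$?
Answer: $1321$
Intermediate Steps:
$q = 14$ ($q = 2 - -12 = 2 + 12 = 14$)
$p = 0$ ($p = 14 + 14 \left(-1\right) = 14 - 14 = 0$)
$p - -1321 = 0 - -1321 = 0 + 1321 = 1321$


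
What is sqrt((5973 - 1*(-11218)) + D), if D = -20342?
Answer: I*sqrt(3151) ≈ 56.134*I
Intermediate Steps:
sqrt((5973 - 1*(-11218)) + D) = sqrt((5973 - 1*(-11218)) - 20342) = sqrt((5973 + 11218) - 20342) = sqrt(17191 - 20342) = sqrt(-3151) = I*sqrt(3151)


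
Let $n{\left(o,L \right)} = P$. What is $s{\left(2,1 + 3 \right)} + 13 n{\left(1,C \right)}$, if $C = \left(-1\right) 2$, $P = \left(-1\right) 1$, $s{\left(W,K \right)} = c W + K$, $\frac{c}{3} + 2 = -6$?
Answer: $-57$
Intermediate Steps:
$c = -24$ ($c = -6 + 3 \left(-6\right) = -6 - 18 = -24$)
$s{\left(W,K \right)} = K - 24 W$ ($s{\left(W,K \right)} = - 24 W + K = K - 24 W$)
$P = -1$
$C = -2$
$n{\left(o,L \right)} = -1$
$s{\left(2,1 + 3 \right)} + 13 n{\left(1,C \right)} = \left(\left(1 + 3\right) - 48\right) + 13 \left(-1\right) = \left(4 - 48\right) - 13 = -44 - 13 = -57$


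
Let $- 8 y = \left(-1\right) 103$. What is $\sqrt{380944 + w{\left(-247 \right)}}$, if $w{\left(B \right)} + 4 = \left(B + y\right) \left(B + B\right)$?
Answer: $\frac{\sqrt{1986391}}{2} \approx 704.7$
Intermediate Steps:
$y = \frac{103}{8}$ ($y = - \frac{\left(-1\right) 103}{8} = \left(- \frac{1}{8}\right) \left(-103\right) = \frac{103}{8} \approx 12.875$)
$w{\left(B \right)} = -4 + 2 B \left(\frac{103}{8} + B\right)$ ($w{\left(B \right)} = -4 + \left(B + \frac{103}{8}\right) \left(B + B\right) = -4 + \left(\frac{103}{8} + B\right) 2 B = -4 + 2 B \left(\frac{103}{8} + B\right)$)
$\sqrt{380944 + w{\left(-247 \right)}} = \sqrt{380944 + \left(-4 + 2 \left(-247\right)^{2} + \frac{103}{4} \left(-247\right)\right)} = \sqrt{380944 - - \frac{462615}{4}} = \sqrt{380944 + \frac{462615}{4}} = \sqrt{\frac{1986391}{4}} = \frac{\sqrt{1986391}}{2}$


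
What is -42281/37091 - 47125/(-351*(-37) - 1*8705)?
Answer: -1928960617/158823662 ≈ -12.145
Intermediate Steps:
-42281/37091 - 47125/(-351*(-37) - 1*8705) = -42281*1/37091 - 47125/(12987 - 8705) = -42281/37091 - 47125/4282 = -1928960617/158823662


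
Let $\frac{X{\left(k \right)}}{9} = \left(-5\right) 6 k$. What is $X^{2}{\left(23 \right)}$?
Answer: $38564100$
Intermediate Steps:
$X{\left(k \right)} = - 270 k$ ($X{\left(k \right)} = 9 \left(-5\right) 6 k = 9 \left(- 30 k\right) = - 270 k$)
$X^{2}{\left(23 \right)} = \left(\left(-270\right) 23\right)^{2} = \left(-6210\right)^{2} = 38564100$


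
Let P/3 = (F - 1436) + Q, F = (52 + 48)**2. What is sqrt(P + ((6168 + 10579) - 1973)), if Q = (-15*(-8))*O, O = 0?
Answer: sqrt(40466) ≈ 201.16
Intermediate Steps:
F = 10000 (F = 100**2 = 10000)
Q = 0 (Q = -15*(-8)*0 = 120*0 = 0)
P = 25692 (P = 3*((10000 - 1436) + 0) = 3*(8564 + 0) = 3*8564 = 25692)
sqrt(P + ((6168 + 10579) - 1973)) = sqrt(25692 + ((6168 + 10579) - 1973)) = sqrt(25692 + (16747 - 1973)) = sqrt(25692 + 14774) = sqrt(40466)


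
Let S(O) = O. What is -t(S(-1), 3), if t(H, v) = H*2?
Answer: 2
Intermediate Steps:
t(H, v) = 2*H
-t(S(-1), 3) = -2*(-1) = -1*(-2) = 2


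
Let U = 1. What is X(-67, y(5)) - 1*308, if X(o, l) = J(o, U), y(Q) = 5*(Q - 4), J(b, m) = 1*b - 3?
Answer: -378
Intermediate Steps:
J(b, m) = -3 + b (J(b, m) = b - 3 = -3 + b)
y(Q) = -20 + 5*Q (y(Q) = 5*(-4 + Q) = -20 + 5*Q)
X(o, l) = -3 + o
X(-67, y(5)) - 1*308 = (-3 - 67) - 1*308 = -70 - 308 = -378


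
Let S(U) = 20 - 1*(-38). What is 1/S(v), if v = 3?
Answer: 1/58 ≈ 0.017241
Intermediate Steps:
S(U) = 58 (S(U) = 20 + 38 = 58)
1/S(v) = 1/58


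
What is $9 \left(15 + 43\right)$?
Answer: $522$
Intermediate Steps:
$9 \left(15 + 43\right) = 9 \cdot 58 = 522$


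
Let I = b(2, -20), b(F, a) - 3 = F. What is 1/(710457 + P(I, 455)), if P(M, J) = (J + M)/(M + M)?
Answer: 1/710503 ≈ 1.4075e-6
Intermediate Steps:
b(F, a) = 3 + F
I = 5 (I = 3 + 2 = 5)
P(M, J) = (J + M)/(2*M) (P(M, J) = (J + M)/((2*M)) = (J + M)*(1/(2*M)) = (J + M)/(2*M))
1/(710457 + P(I, 455)) = 1/(710457 + (½)*(455 + 5)/5) = 1/(710457 + (½)*(⅕)*460) = 1/(710457 + 46) = 1/710503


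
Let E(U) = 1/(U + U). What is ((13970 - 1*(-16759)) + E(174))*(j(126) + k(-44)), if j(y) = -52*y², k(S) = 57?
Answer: -2942530034345/116 ≈ -2.5367e+10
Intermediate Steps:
E(U) = 1/(2*U)
((13970 - 1*(-16759)) + E(174))*(j(126) + k(-44)) = ((13970 - 1*(-16759)) + (½)/174)*(-52*126² + 57) = ((13970 + 16759) + (½)*(1/174))*(-52*15876 + 57) = (30729 + 1/348)*(-825552 + 57) = (10693693/348)*(-825495) = -2942530034345/116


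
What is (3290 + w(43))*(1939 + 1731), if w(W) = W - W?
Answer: 12074300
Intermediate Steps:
w(W) = 0
(3290 + w(43))*(1939 + 1731) = (3290 + 0)*(1939 + 1731) = 3290*3670 = 12074300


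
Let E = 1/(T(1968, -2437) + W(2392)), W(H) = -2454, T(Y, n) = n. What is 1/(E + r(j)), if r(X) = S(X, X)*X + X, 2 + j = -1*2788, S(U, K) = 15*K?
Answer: 4891/571066850609 ≈ 8.5647e-9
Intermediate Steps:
j = -2790 (j = -2 - 1*2788 = -2 - 2788 = -2790)
r(X) = X + 15*X² (r(X) = (15*X)*X + X = 15*X² + X = X + 15*X²)
E = -1/4891 (E = 1/(-2437 - 2454) = 1/(-4891) = -1/4891 ≈ -0.00020446)
1/(E + r(j)) = 1/(-1/4891 - 2790*(1 + 15*(-2790))) = 1/(-1/4891 - 2790*(1 - 41850)) = 1/(-1/4891 - 2790*(-41849)) = 1/(-1/4891 + 116758710) = 1/(571066850609/4891) = 4891/571066850609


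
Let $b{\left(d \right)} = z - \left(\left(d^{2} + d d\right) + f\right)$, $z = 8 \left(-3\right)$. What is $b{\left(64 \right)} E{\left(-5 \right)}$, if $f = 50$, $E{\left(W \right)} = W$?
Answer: $41330$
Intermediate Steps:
$z = -24$
$b{\left(d \right)} = -74 - 2 d^{2}$ ($b{\left(d \right)} = -24 - \left(\left(d^{2} + d d\right) + 50\right) = -24 - \left(\left(d^{2} + d^{2}\right) + 50\right) = -24 - \left(2 d^{2} + 50\right) = -24 - \left(50 + 2 d^{2}\right) = -74 - 2 d^{2}$)
$b{\left(64 \right)} E{\left(-5 \right)} = \left(-74 - 2 \cdot 64^{2}\right) \left(-5\right) = \left(-74 - 8192\right) \left(-5\right) = \left(-8266\right) \left(-5\right) = 41330$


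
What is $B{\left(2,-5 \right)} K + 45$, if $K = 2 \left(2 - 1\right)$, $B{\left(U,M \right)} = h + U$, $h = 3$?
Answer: $55$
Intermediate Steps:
$B{\left(U,M \right)} = 3 + U$
$K = 2$ ($K = 2 \cdot 1 = 2$)
$B{\left(2,-5 \right)} K + 45 = \left(3 + 2\right) 2 + 45 = 5 \cdot 2 + 45 = 10 + 45 = 55$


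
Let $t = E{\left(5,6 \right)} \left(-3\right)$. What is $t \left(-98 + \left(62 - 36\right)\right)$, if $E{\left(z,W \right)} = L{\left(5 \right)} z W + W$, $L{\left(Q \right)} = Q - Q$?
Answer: $1296$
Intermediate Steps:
$L{\left(Q \right)} = 0$
$E{\left(z,W \right)} = W$ ($E{\left(z,W \right)} = 0 z W + W = 0 W + W = 0 + W = W$)
$t = -18$ ($t = 6 \left(-3\right) = -18$)
$t \left(-98 + \left(62 - 36\right)\right) = - 18 \left(-98 + \left(62 - 36\right)\right) = - 18 \left(-98 + 26\right) = \left(-18\right) \left(-72\right) = 1296$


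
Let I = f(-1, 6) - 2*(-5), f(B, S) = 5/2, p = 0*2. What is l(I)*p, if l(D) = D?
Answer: 0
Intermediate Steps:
p = 0
f(B, S) = 5/2 (f(B, S) = 5*(½) = 5/2)
I = 25/2 (I = 5/2 - 2*(-5) = 5/2 + 10 = 25/2 ≈ 12.500)
l(I)*p = (25/2)*0 = 0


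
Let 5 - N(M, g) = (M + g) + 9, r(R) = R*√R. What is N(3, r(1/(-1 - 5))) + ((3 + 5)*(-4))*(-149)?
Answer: 4761 + I*√6/36 ≈ 4761.0 + 0.068041*I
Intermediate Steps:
r(R) = R^(3/2)
N(M, g) = -4 - M - g (N(M, g) = 5 - ((M + g) + 9) = 5 - (9 + M + g) = 5 + (-9 - M - g) = -4 - M - g)
N(3, r(1/(-1 - 5))) + ((3 + 5)*(-4))*(-149) = (-4 - 1*3 - (1/(-1 - 5))^(3/2)) + ((3 + 5)*(-4))*(-149) = (-4 - 3 - (1/(-6))^(3/2)) + (8*(-4))*(-149) = (-4 - 3 - (-⅙)^(3/2)) - 32*(-149) = (-4 - 3 - (-1)*I*√6/36) + 4768 = (-4 - 3 + I*√6/36) + 4768 = (-7 + I*√6/36) + 4768 = 4761 + I*√6/36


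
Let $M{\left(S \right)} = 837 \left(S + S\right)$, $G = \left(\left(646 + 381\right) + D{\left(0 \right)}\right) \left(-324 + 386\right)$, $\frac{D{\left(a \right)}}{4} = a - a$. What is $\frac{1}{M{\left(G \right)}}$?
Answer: $\frac{1}{106590276} \approx 9.3817 \cdot 10^{-9}$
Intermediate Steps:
$D{\left(a \right)} = 0$ ($D{\left(a \right)} = 4 \left(a - a\right) = 4 \cdot 0 = 0$)
$G = 63674$ ($G = \left(\left(646 + 381\right) + 0\right) \left(-324 + 386\right) = \left(1027 + 0\right) 62 = 1027 \cdot 62 = 63674$)
$M{\left(S \right)} = 1674 S$ ($M{\left(S \right)} = 837 \cdot 2 S = 1674 S$)
$\frac{1}{M{\left(G \right)}} = \frac{1}{1674 \cdot 63674} = \frac{1}{106590276}$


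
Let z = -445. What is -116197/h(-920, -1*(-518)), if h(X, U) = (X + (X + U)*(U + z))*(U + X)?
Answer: -116197/12166932 ≈ -0.0095502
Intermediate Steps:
h(X, U) = (U + X)*(X + (-445 + U)*(U + X)) (h(X, U) = (X + (X + U)*(U - 445))*(U + X) = (X + (U + X)*(-445 + U))*(U + X) = (X + (-445 + U)*(U + X))*(U + X) = (U + X)*(X + (-445 + U)*(U + X)))
-116197/h(-920, -1*(-518)) = -116197/((-1*(-518))**3 - 445*(-1*(-518))**2 - 444*(-920)**2 - 1*(-518)*(-920)**2 - 889*(-1*(-518))*(-920) + 2*(-920)*(-1*(-518))**2) = -116197/(518**3 - 445*518**2 - 444*846400 + 518*846400 - 889*518*(-920) + 2*(-920)*518**2) = -116197/(138991832 - 445*268324 - 375801600 + 438435200 + 423661840 + 2*(-920)*268324) = -116197/(138991832 - 119404180 - 375801600 + 438435200 + 423661840 - 493716160) = -116197/12166932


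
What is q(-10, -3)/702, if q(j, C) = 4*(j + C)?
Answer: -2/27 ≈ -0.074074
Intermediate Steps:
q(j, C) = 4*C + 4*j (q(j, C) = 4*(C + j) = 4*C + 4*j)
q(-10, -3)/702 = (4*(-3) + 4*(-10))/702 = (-12 - 40)*(1/702) = -52*1/702 = -2/27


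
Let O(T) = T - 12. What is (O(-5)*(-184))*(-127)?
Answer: -397256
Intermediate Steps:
O(T) = -12 + T
(O(-5)*(-184))*(-127) = ((-12 - 5)*(-184))*(-127) = -17*(-184)*(-127) = 3128*(-127) = -397256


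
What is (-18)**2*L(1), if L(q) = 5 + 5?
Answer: 3240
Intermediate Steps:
L(q) = 10
(-18)**2*L(1) = (-18)**2*10 = 324*10 = 3240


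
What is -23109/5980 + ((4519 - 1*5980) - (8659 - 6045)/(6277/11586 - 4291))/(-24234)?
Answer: -652481672434207/171519775304540 ≈ -3.8041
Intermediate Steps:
-23109/5980 + ((4519 - 1*5980) - (8659 - 6045)/(6277/11586 - 4291))/(-24234) = -23109*1/5980 + ((4519 - 5980) - 2614/(6277*(1/11586) - 4291))*(-1/24234) = -23109/5980 + (-1461 - 2614/(6277/11586 - 4291))*(-1/24234) = -23109/5980 + (-1461 - 2614/(-49709249/11586))*(-1/24234) = -23109/5980 + (-1461 - 2614*(-11586)/49709249)*(-1/24234) = -23109/5980 + (-1461 - 1*(-30285804/49709249))*(-1/24234) = -23109/5980 + (-1461 + 30285804/49709249)*(-1/24234) = -23109/5980 - 72594926985/49709249*(-1/24234) = -23109/5980 + 3456901285/57364473346 = -652481672434207/171519775304540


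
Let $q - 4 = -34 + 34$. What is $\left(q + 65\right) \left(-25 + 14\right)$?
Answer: $-759$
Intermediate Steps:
$q = 4$ ($q = 4 + \left(-34 + 34\right) = 4 + 0 = 4$)
$\left(q + 65\right) \left(-25 + 14\right) = \left(4 + 65\right) \left(-25 + 14\right) = 69 \left(-11\right) = -759$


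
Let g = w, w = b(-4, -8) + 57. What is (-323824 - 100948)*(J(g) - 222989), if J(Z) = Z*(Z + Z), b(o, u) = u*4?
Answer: 94188518508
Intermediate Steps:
b(o, u) = 4*u
w = 25 (w = 4*(-8) + 57 = -32 + 57 = 25)
g = 25
J(Z) = 2*Z² (J(Z) = Z*(2*Z) = 2*Z²)
(-323824 - 100948)*(J(g) - 222989) = (-323824 - 100948)*(2*25² - 222989) = -424772*(2*625 - 222989) = -424772*(1250 - 222989) = -424772*(-221739) = 94188518508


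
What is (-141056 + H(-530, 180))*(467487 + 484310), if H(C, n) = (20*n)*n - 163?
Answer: 482352635457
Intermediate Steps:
H(C, n) = -163 + 20*n² (H(C, n) = 20*n² - 163 = -163 + 20*n²)
(-141056 + H(-530, 180))*(467487 + 484310) = (-141056 + (-163 + 20*180²))*(467487 + 484310) = (-141056 + (-163 + 20*32400))*951797 = (-141056 + (-163 + 648000))*951797 = (-141056 + 647837)*951797 = 506781*951797 = 482352635457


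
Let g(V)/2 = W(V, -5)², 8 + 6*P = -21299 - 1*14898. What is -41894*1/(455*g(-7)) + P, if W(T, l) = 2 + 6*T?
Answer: -13178682841/2184000 ≈ -6034.2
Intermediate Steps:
P = -36205/6 (P = -4/3 + (-21299 - 1*14898)/6 = -4/3 + (-21299 - 14898)/6 = -4/3 + (⅙)*(-36197) = -4/3 - 36197/6 = -36205/6 ≈ -6034.2)
g(V) = 2*(2 + 6*V)²
-41894*1/(455*g(-7)) + P = -41894*1/(3640*(1 + 3*(-7))²) - 36205/6 = -41894*1/(3640*(1 - 21)²) - 36205/6 = -41894/((8*(-20)²)*455) - 36205/6 = -41894/((8*400)*455) - 36205/6 = -41894/(3200*455) - 36205/6 = -41894/1456000 - 36205/6 = -41894*1/1456000 - 36205/6 = -20947/728000 - 36205/6 = -13178682841/2184000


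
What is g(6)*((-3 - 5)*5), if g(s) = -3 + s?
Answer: -120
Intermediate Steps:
g(6)*((-3 - 5)*5) = (-3 + 6)*((-3 - 5)*5) = 3*(-8*5) = 3*(-40) = -120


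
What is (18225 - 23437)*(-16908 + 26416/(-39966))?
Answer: 1761060643664/19983 ≈ 8.8128e+7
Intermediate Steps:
(18225 - 23437)*(-16908 + 26416/(-39966)) = -5212*(-16908 + 26416*(-1/39966)) = -5212*(-16908 - 13208/19983) = -5212*(-337885772/19983) = 1761060643664/19983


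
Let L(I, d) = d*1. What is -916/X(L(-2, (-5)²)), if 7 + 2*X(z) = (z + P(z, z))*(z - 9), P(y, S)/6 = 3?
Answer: -1832/681 ≈ -2.6902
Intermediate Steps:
P(y, S) = 18 (P(y, S) = 6*3 = 18)
L(I, d) = d
X(z) = -7/2 + (-9 + z)*(18 + z)/2 (X(z) = -7/2 + ((z + 18)*(z - 9))/2 = -7/2 + ((18 + z)*(-9 + z))/2 = -7/2 + ((-9 + z)*(18 + z))/2 = -7/2 + (-9 + z)*(18 + z)/2)
-916/X(L(-2, (-5)²)) = -916/(-169/2 + ((-5)²)²/2 + (9/2)*(-5)²) = -916/(-169/2 + (½)*25² + (9/2)*25) = -916/(-169/2 + (½)*625 + 225/2) = -916/(-169/2 + 625/2 + 225/2) = -916/681/2 = -916*2/681 = -1832/681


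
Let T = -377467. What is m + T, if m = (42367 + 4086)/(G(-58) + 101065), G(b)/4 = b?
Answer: -38061083558/100833 ≈ -3.7747e+5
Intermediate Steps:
G(b) = 4*b
m = 46453/100833 (m = (42367 + 4086)/(4*(-58) + 101065) = 46453/(-232 + 101065) = 46453/100833 ≈ 0.46069)
m + T = 46453/100833 - 377467 = -38061083558/100833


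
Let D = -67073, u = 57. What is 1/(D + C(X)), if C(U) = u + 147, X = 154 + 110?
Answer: -1/66869 ≈ -1.4955e-5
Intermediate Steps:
X = 264
C(U) = 204 (C(U) = 57 + 147 = 204)
1/(D + C(X)) = 1/(-67073 + 204) = 1/(-66869) = -1/66869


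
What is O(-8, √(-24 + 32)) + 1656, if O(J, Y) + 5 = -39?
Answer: 1612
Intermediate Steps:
O(J, Y) = -44 (O(J, Y) = -5 - 39 = -44)
O(-8, √(-24 + 32)) + 1656 = -44 + 1656 = 1612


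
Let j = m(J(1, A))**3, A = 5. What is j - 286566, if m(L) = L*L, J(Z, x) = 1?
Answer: -286565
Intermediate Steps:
m(L) = L**2
j = 1 (j = (1**2)**3 = 1**3 = 1)
j - 286566 = 1 - 286566 = -286565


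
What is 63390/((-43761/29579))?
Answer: -625004270/14587 ≈ -42847.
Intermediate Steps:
63390/((-43761/29579)) = 63390/((-43761*1/29579)) = 63390/(-43761/29579) = 63390*(-29579/43761) = -625004270/14587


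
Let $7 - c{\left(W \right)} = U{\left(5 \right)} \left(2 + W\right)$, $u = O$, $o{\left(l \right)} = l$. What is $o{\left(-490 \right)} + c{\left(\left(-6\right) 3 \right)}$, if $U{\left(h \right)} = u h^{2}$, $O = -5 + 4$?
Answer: $-883$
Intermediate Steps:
$O = -1$
$u = -1$
$U{\left(h \right)} = - h^{2}$
$c{\left(W \right)} = 57 + 25 W$ ($c{\left(W \right)} = 7 - - 5^{2} \left(2 + W\right) = 7 - \left(-1\right) 25 \left(2 + W\right) = 7 - - 25 \left(2 + W\right) = 7 - \left(-50 - 25 W\right) = 7 + \left(50 + 25 W\right) = 57 + 25 W$)
$o{\left(-490 \right)} + c{\left(\left(-6\right) 3 \right)} = -490 + \left(57 + 25 \left(\left(-6\right) 3\right)\right) = -490 + \left(57 + 25 \left(-18\right)\right) = -490 + \left(57 - 450\right) = -490 - 393 = -883$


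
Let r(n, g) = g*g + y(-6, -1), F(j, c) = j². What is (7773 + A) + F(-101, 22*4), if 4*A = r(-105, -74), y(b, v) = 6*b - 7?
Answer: 77329/4 ≈ 19332.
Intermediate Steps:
y(b, v) = -7 + 6*b
r(n, g) = -43 + g² (r(n, g) = g*g + (-7 + 6*(-6)) = g² + (-7 - 36) = g² - 43 = -43 + g²)
A = 5433/4 (A = (-43 + (-74)²)/4 = (-43 + 5476)/4 = (¼)*5433 = 5433/4 ≈ 1358.3)
(7773 + A) + F(-101, 22*4) = (7773 + 5433/4) + (-101)² = 36525/4 + 10201 = 77329/4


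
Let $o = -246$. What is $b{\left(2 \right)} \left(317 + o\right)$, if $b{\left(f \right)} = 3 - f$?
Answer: $71$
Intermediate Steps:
$b{\left(2 \right)} \left(317 + o\right) = \left(3 - 2\right) \left(317 - 246\right) = \left(3 - 2\right) 71 = 1 \cdot 71 = 71$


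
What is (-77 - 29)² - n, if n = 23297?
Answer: -12061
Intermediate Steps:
(-77 - 29)² - n = (-77 - 29)² - 1*23297 = (-106)² - 23297 = 11236 - 23297 = -12061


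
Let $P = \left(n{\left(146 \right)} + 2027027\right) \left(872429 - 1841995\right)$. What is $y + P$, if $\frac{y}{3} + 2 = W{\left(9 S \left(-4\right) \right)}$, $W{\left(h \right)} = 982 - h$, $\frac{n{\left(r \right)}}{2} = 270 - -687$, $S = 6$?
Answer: $-1967192206018$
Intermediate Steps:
$n{\left(r \right)} = 1914$ ($n{\left(r \right)} = 2 \left(270 - -687\right) = 2 \left(270 + 687\right) = 2 \cdot 957 = 1914$)
$P = -1967192209606$ ($P = \left(1914 + 2027027\right) \left(872429 - 1841995\right) = 2028941 \left(-969566\right) = -1967192209606$)
$y = 3588$ ($y = -6 + 3 \left(982 - 9 \cdot 6 \left(-4\right)\right) = -6 + 3 \left(982 - 54 \left(-4\right)\right) = -6 + 3 \left(982 - -216\right) = -6 + 3 \left(982 + 216\right) = -6 + 3 \cdot 1198 = -6 + 3594 = 3588$)
$y + P = 3588 - 1967192209606 = -1967192206018$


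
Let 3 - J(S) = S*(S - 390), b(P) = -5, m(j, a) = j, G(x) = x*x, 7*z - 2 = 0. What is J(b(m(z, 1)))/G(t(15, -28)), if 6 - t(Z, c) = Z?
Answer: -1972/81 ≈ -24.346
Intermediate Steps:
t(Z, c) = 6 - Z
z = 2/7 (z = 2/7 + (⅐)*0 = 2/7 + 0 = 2/7 ≈ 0.28571)
G(x) = x²
J(S) = 3 - S*(-390 + S) (J(S) = 3 - S*(S - 390) = 3 - S*(-390 + S))
J(b(m(z, 1)))/G(t(15, -28)) = (3 - 1*(-5)² + 390*(-5))/((6 - 1*15)²) = (3 - 1*25 - 1950)/((6 - 15)²) = (3 - 25 - 1950)/((-9)²) = -1972/81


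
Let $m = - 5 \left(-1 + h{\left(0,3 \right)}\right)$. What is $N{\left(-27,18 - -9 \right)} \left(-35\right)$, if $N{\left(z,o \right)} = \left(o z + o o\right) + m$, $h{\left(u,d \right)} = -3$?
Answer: $-700$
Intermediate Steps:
$m = 20$ ($m = - 5 \left(-1 - 3\right) = \left(-5\right) \left(-4\right) = 20$)
$N{\left(z,o \right)} = 20 + o^{2} + o z$ ($N{\left(z,o \right)} = \left(o z + o o\right) + 20 = \left(o z + o^{2}\right) + 20 = \left(o^{2} + o z\right) + 20 = 20 + o^{2} + o z$)
$N{\left(-27,18 - -9 \right)} \left(-35\right) = \left(20 + \left(18 - -9\right)^{2} + \left(18 - -9\right) \left(-27\right)\right) \left(-35\right) = \left(20 + \left(18 + 9\right)^{2} + \left(18 + 9\right) \left(-27\right)\right) \left(-35\right) = \left(20 + 27^{2} + 27 \left(-27\right)\right) \left(-35\right) = \left(20 + 729 - 729\right) \left(-35\right) = 20 \left(-35\right) = -700$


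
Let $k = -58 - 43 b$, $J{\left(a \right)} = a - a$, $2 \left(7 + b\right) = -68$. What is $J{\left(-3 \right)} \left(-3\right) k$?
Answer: $0$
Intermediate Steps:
$b = -41$ ($b = -7 + \frac{1}{2} \left(-68\right) = -7 - 34 = -41$)
$J{\left(a \right)} = 0$
$k = 1705$ ($k = -58 - -1763 = -58 + 1763 = 1705$)
$J{\left(-3 \right)} \left(-3\right) k = 0 \left(-3\right) 1705 = 0 \cdot 1705 = 0$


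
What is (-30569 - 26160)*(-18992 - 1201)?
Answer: 1145528697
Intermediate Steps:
(-30569 - 26160)*(-18992 - 1201) = -56729*(-20193) = 1145528697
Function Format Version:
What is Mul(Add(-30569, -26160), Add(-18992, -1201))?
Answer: 1145528697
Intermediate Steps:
Mul(Add(-30569, -26160), Add(-18992, -1201)) = Mul(-56729, -20193) = 1145528697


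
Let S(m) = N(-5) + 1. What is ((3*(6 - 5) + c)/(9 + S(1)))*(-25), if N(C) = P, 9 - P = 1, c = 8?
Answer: -275/18 ≈ -15.278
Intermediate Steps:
P = 8 (P = 9 - 1*1 = 9 - 1 = 8)
N(C) = 8
S(m) = 9 (S(m) = 8 + 1 = 9)
((3*(6 - 5) + c)/(9 + S(1)))*(-25) = ((3*(6 - 5) + 8)/(9 + 9))*(-25) = ((3*1 + 8)/18)*(-25) = ((3 + 8)*(1/18))*(-25) = (11*(1/18))*(-25) = (11/18)*(-25) = -275/18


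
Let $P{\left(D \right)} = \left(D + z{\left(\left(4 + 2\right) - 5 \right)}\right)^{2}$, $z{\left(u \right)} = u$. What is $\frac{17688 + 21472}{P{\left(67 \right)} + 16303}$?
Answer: $\frac{39160}{20927} \approx 1.8713$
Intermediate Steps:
$P{\left(D \right)} = \left(1 + D\right)^{2}$ ($P{\left(D \right)} = \left(D + \left(\left(4 + 2\right) - 5\right)\right)^{2} = \left(D + \left(6 - 5\right)\right)^{2} = \left(D + 1\right)^{2} = \left(1 + D\right)^{2}$)
$\frac{17688 + 21472}{P{\left(67 \right)} + 16303} = \frac{17688 + 21472}{\left(1 + 67\right)^{2} + 16303} = \frac{39160}{68^{2} + 16303} = \frac{39160}{4624 + 16303} = \frac{39160}{20927}$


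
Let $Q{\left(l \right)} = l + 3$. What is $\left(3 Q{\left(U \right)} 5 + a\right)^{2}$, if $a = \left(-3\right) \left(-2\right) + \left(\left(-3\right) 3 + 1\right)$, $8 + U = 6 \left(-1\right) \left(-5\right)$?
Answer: $139129$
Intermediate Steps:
$U = 22$ ($U = -8 + 6 \left(-1\right) \left(-5\right) = -8 - -30 = -8 + 30 = 22$)
$Q{\left(l \right)} = 3 + l$
$a = -2$ ($a = 6 + \left(-9 + 1\right) = 6 - 8 = -2$)
$\left(3 Q{\left(U \right)} 5 + a\right)^{2} = \left(3 \left(3 + 22\right) 5 - 2\right)^{2} = \left(3 \cdot 25 \cdot 5 - 2\right)^{2} = \left(75 \cdot 5 - 2\right)^{2} = \left(375 - 2\right)^{2} = 373^{2} = 139129$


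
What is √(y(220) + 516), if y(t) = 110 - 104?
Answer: 3*√58 ≈ 22.847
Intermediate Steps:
y(t) = 6
√(y(220) + 516) = √(6 + 516) = √522 = 3*√58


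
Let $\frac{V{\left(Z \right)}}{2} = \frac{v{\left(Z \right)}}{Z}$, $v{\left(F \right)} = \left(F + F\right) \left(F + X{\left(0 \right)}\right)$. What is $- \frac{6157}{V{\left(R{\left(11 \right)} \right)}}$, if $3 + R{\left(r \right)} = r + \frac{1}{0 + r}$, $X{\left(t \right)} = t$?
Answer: $- \frac{67727}{356} \approx -190.24$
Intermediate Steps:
$R{\left(r \right)} = -3 + r + \frac{1}{r}$ ($R{\left(r \right)} = -3 + \left(r + \frac{1}{0 + r}\right) = -3 + \left(r + \frac{1}{r}\right) = -3 + r + \frac{1}{r}$)
$v{\left(F \right)} = 2 F^{2}$ ($v{\left(F \right)} = \left(F + F\right) \left(F + 0\right) = 2 F F = 2 F^{2}$)
$V{\left(Z \right)} = 4 Z$ ($V{\left(Z \right)} = 2 \frac{2 Z^{2}}{Z} = 2 \cdot 2 Z = 4 Z$)
$- \frac{6157}{V{\left(R{\left(11 \right)} \right)}} = - \frac{6157}{4 \left(-3 + 11 + \frac{1}{11}\right)} = - \frac{6157}{4 \cdot \frac{89}{11}} = - \frac{6157}{\frac{356}{11}} = \left(-6157\right) \frac{11}{356} = - \frac{67727}{356}$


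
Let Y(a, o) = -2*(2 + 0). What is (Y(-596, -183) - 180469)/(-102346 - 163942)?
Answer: 180473/266288 ≈ 0.67774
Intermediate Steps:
Y(a, o) = -4 (Y(a, o) = -2*2 = -4)
(Y(-596, -183) - 180469)/(-102346 - 163942) = (-4 - 180469)/(-102346 - 163942) = -180473/(-266288) = -180473*(-1/266288) = 180473/266288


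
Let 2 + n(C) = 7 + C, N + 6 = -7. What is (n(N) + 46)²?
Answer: 1444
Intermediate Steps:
N = -13 (N = -6 - 7 = -13)
n(C) = 5 + C (n(C) = -2 + (7 + C) = 5 + C)
(n(N) + 46)² = ((5 - 13) + 46)² = (-8 + 46)² = 38² = 1444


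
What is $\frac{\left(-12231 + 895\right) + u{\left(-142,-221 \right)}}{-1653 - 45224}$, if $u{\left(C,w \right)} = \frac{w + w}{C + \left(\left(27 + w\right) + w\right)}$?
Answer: $\frac{6313710}{26110489} \approx 0.24181$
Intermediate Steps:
$u{\left(C,w \right)} = \frac{2 w}{27 + C + 2 w}$ ($u{\left(C,w \right)} = \frac{2 w}{C + \left(27 + 2 w\right)} = \frac{2 w}{27 + C + 2 w}$)
$\frac{\left(-12231 + 895\right) + u{\left(-142,-221 \right)}}{-1653 - 45224} = \frac{\left(-12231 + 895\right) + 2 \left(-221\right) \frac{1}{27 - 142 + 2 \left(-221\right)}}{-1653 - 45224} = \frac{-11336 + 2 \left(-221\right) \frac{1}{27 - 142 - 442}}{-46877} = \left(-11336 + 2 \left(-221\right) \frac{1}{-557}\right) \left(- \frac{1}{46877}\right) = \left(-11336 + 2 \left(-221\right) \left(- \frac{1}{557}\right)\right) \left(- \frac{1}{46877}\right) = \left(-11336 + \frac{442}{557}\right) \left(- \frac{1}{46877}\right) = \left(- \frac{6313710}{557}\right) \left(- \frac{1}{46877}\right) = \frac{6313710}{26110489}$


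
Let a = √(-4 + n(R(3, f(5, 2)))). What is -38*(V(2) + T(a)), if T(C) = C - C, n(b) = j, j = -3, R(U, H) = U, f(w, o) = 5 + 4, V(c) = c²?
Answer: -152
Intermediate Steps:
f(w, o) = 9
n(b) = -3
a = I*√7 (a = √(-4 - 3) = √(-7) = I*√7 ≈ 2.6458*I)
T(C) = 0
-38*(V(2) + T(a)) = -38*(2² + 0) = -38*(4 + 0) = -38*4 = -152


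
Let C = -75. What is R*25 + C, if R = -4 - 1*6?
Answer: -325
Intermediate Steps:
R = -10 (R = -4 - 6 = -10)
R*25 + C = -10*25 - 75 = -250 - 75 = -325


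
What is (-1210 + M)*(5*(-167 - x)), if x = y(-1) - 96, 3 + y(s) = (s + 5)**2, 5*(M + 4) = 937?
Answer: 431172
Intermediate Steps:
M = 917/5 (M = -4 + (1/5)*937 = -4 + 937/5 = 917/5 ≈ 183.40)
y(s) = -3 + (5 + s)**2 (y(s) = -3 + (s + 5)**2 = -3 + (5 + s)**2)
x = -83 (x = (-3 + (5 - 1)**2) - 96 = (-3 + 4**2) - 96 = (-3 + 16) - 96 = 13 - 96 = -83)
(-1210 + M)*(5*(-167 - x)) = (-1210 + 917/5)*(5*(-167 - 1*(-83))) = -5133*(-167 + 83) = -5133*(-84) = -5133/5*(-420) = 431172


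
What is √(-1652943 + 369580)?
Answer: I*√1283363 ≈ 1132.9*I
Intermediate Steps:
√(-1652943 + 369580) = √(-1283363) = I*√1283363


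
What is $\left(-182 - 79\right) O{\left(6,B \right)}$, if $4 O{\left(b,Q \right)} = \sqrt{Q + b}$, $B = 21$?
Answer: $- \frac{783 \sqrt{3}}{4} \approx -339.05$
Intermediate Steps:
$O{\left(b,Q \right)} = \frac{\sqrt{Q + b}}{4}$
$\left(-182 - 79\right) O{\left(6,B \right)} = \left(-182 - 79\right) \frac{\sqrt{21 + 6}}{4} = - 261 \frac{\sqrt{27}}{4} = - 261 \frac{3 \sqrt{3}}{4} = - \frac{783 \sqrt{3}}{4}$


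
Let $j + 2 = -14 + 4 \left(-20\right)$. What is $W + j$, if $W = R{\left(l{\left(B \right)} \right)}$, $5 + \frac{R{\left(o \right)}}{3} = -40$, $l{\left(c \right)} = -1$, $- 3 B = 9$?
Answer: $-231$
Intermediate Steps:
$B = -3$ ($B = \left(- \frac{1}{3}\right) 9 = -3$)
$R{\left(o \right)} = -135$ ($R{\left(o \right)} = -15 + 3 \left(-40\right) = -15 - 120 = -135$)
$j = -96$ ($j = -2 + \left(-14 + 4 \left(-20\right)\right) = -2 - 94 = -96$)
$W = -135$
$W + j = -135 - 96 = -231$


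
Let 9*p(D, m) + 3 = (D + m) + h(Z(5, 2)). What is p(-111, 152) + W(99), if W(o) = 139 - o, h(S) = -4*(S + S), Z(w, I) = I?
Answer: 382/9 ≈ 42.444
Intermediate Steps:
h(S) = -8*S
p(D, m) = -19/9 + D/9 + m/9 (p(D, m) = -⅓ + ((D + m) - 8*2)/9 = -⅓ + ((D + m) - 16)/9 = -⅓ + (-16 + D + m)/9 = -⅓ + (-16/9 + D/9 + m/9) = -19/9 + D/9 + m/9)
p(-111, 152) + W(99) = (-19/9 + (⅑)*(-111) + (⅑)*152) + (139 - 1*99) = (-19/9 - 37/3 + 152/9) + (139 - 99) = 22/9 + 40 = 382/9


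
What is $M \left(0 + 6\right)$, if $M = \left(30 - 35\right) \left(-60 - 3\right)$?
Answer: $1890$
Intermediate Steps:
$M = 315$ ($M = \left(-5\right) \left(-63\right) = 315$)
$M \left(0 + 6\right) = 315 \left(0 + 6\right) = 315 \cdot 6 = 1890$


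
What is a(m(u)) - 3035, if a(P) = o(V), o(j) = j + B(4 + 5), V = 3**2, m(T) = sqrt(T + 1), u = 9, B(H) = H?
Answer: -3017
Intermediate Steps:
m(T) = sqrt(1 + T)
V = 9
o(j) = 9 + j (o(j) = j + (4 + 5) = j + 9 = 9 + j)
a(P) = 18 (a(P) = 9 + 9 = 18)
a(m(u)) - 3035 = 18 - 3035 = -3017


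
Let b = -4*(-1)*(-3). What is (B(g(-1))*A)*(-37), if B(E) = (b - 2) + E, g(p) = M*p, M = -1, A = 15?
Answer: 7215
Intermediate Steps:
b = -12 (b = 4*(-3) = -12)
g(p) = -p
B(E) = -14 + E (B(E) = (-12 - 2) + E = -14 + E)
(B(g(-1))*A)*(-37) = ((-14 - 1*(-1))*15)*(-37) = ((-14 + 1)*15)*(-37) = -13*15*(-37) = -195*(-37) = 7215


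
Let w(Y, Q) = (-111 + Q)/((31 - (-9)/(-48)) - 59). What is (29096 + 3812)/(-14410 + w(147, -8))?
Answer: -7420754/3248503 ≈ -2.2844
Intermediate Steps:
w(Y, Q) = 1776/451 - 16*Q/451 (w(Y, Q) = (-111 + Q)/((31 - (-9)*(-1)/48) - 59) = (-111 + Q)/((31 - 1*3/16) - 59) = (-111 + Q)/((31 - 3/16) - 59) = (-111 + Q)/(493/16 - 59) = (-111 + Q)/(-451/16) = (-111 + Q)*(-16/451) = 1776/451 - 16*Q/451)
(29096 + 3812)/(-14410 + w(147, -8)) = (29096 + 3812)/(-14410 + (1776/451 - 16/451*(-8))) = 32908/(-14410 + (1776/451 + 128/451)) = 32908/(-14410 + 1904/451) = 32908/(-6497006/451) = 32908*(-451/6497006) = -7420754/3248503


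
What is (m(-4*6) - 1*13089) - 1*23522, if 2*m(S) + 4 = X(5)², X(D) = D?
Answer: -73201/2 ≈ -36601.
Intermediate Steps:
m(S) = 21/2 (m(S) = -2 + (½)*5² = -2 + (½)*25 = -2 + 25/2 = 21/2)
(m(-4*6) - 1*13089) - 1*23522 = (21/2 - 1*13089) - 1*23522 = (21/2 - 13089) - 23522 = -26157/2 - 23522 = -73201/2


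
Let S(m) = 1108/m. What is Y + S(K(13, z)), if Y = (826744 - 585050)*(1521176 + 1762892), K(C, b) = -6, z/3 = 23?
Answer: 2381218593022/3 ≈ 7.9374e+11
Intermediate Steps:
z = 69 (z = 3*23 = 69)
Y = 793739531192 (Y = 241694*3284068 = 793739531192)
Y + S(K(13, z)) = 793739531192 + 1108/(-6) = 793739531192 + 1108*(-1/6) = 793739531192 - 554/3 = 2381218593022/3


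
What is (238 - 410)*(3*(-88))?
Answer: 45408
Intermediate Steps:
(238 - 410)*(3*(-88)) = -172*(-264) = 45408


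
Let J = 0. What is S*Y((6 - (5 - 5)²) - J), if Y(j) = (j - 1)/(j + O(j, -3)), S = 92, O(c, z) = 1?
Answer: 460/7 ≈ 65.714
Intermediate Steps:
Y(j) = (-1 + j)/(1 + j) (Y(j) = (j - 1)/(j + 1) = (-1 + j)/(1 + j))
S*Y((6 - (5 - 5)²) - J) = 92*((-1 + ((6 - (5 - 5)²) - 1*0))/(1 + ((6 - (5 - 5)²) - 1*0))) = 92*((-1 + ((6 - 1*0²) + 0))/(1 + ((6 - 1*0²) + 0))) = 92*((-1 + ((6 - 1*0) + 0))/(1 + ((6 - 1*0) + 0))) = 92*((-1 + ((6 + 0) + 0))/(1 + ((6 + 0) + 0))) = 92*((-1 + (6 + 0))/(1 + (6 + 0))) = 92*((-1 + 6)/(1 + 6)) = 92*(5/7) = 460/7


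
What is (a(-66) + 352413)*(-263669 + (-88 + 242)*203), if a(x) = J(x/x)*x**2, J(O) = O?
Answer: -82915612983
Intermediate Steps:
a(x) = x**2 (a(x) = (x/x)*x**2 = 1*x**2 = x**2)
(a(-66) + 352413)*(-263669 + (-88 + 242)*203) = ((-66)**2 + 352413)*(-263669 + (-88 + 242)*203) = (4356 + 352413)*(-263669 + 154*203) = 356769*(-263669 + 31262) = 356769*(-232407) = -82915612983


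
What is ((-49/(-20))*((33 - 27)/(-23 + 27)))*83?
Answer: 12201/40 ≈ 305.02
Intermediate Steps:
((-49/(-20))*((33 - 27)/(-23 + 27)))*83 = ((-49*(-1/20))*(6/4))*83 = (49*(6*(1/4))/20)*83 = ((49/20)*(3/2))*83 = (147/40)*83 = 12201/40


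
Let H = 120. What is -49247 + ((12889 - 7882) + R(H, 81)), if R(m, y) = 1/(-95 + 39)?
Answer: -2477441/56 ≈ -44240.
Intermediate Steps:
R(m, y) = -1/56 (R(m, y) = 1/(-56) = -1/56)
-49247 + ((12889 - 7882) + R(H, 81)) = -49247 + ((12889 - 7882) - 1/56) = -49247 + (5007 - 1/56) = -49247 + 280391/56 = -2477441/56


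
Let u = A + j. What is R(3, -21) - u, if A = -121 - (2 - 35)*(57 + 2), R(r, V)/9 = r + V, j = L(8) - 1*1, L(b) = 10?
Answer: -1997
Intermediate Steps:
j = 9 (j = 10 - 1*1 = 10 - 1 = 9)
R(r, V) = 9*V + 9*r (R(r, V) = 9*(r + V) = 9*(V + r) = 9*V + 9*r)
A = 1826 (A = -121 - (-33)*59 = -121 - 1*(-1947) = -121 + 1947 = 1826)
u = 1835 (u = 1826 + 9 = 1835)
R(3, -21) - u = (9*(-21) + 9*3) - 1*1835 = (-189 + 27) - 1835 = -162 - 1835 = -1997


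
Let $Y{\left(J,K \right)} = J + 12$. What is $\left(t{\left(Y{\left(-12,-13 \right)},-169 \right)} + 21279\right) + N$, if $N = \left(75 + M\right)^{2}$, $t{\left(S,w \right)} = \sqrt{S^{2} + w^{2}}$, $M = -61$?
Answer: $21644$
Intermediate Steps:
$Y{\left(J,K \right)} = 12 + J$
$N = 196$ ($N = \left(75 - 61\right)^{2} = 14^{2} = 196$)
$\left(t{\left(Y{\left(-12,-13 \right)},-169 \right)} + 21279\right) + N = \left(\sqrt{\left(12 - 12\right)^{2} + \left(-169\right)^{2}} + 21279\right) + 196 = \left(\sqrt{0^{2} + 28561} + 21279\right) + 196 = \left(\sqrt{0 + 28561} + 21279\right) + 196 = \left(\sqrt{28561} + 21279\right) + 196 = \left(169 + 21279\right) + 196 = 21448 + 196 = 21644$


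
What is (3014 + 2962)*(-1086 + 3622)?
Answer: 15155136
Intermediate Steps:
(3014 + 2962)*(-1086 + 3622) = 5976*2536 = 15155136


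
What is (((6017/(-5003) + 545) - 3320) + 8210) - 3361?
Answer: 10370205/5003 ≈ 2072.8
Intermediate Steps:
(((6017/(-5003) + 545) - 3320) + 8210) - 3361 = (((6017*(-1/5003) + 545) - 3320) + 8210) - 3361 = (((-6017/5003 + 545) - 3320) + 8210) - 3361 = ((2720618/5003 - 3320) + 8210) - 3361 = (-13889342/5003 + 8210) - 3361 = 27185288/5003 - 3361 = 10370205/5003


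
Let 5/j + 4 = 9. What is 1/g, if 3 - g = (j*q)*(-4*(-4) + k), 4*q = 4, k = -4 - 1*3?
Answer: -⅙ ≈ -0.16667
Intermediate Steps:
k = -7 (k = -4 - 3 = -7)
j = 1 (j = 5/(-4 + 9) = 5/5 = 5*(⅕) = 1)
q = 1 (q = (¼)*4 = 1)
g = -6 (g = 3 - 1*1*(-4*(-4) - 7) = 3 - (16 - 7) = 3 - 9 = -6)
1/g = 1/(-6) = -⅙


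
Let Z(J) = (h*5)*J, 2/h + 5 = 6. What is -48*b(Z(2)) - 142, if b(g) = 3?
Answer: -286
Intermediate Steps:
h = 2 (h = 2/(-5 + 6) = 2/1 = 2*1 = 2)
Z(J) = 10*J (Z(J) = (2*5)*J = 10*J)
-48*b(Z(2)) - 142 = -48*3 - 142 = -144 - 142 = -286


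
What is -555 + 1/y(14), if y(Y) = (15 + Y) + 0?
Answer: -16094/29 ≈ -554.97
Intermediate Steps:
y(Y) = 15 + Y
-555 + 1/y(14) = -555 + 1/(15 + 14) = -555 + 1/29 = -16094/29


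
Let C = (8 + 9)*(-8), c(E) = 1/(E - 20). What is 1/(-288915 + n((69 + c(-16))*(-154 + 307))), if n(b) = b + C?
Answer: -4/1113993 ≈ -3.5907e-6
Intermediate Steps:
c(E) = 1/(-20 + E)
C = -136 (C = 17*(-8) = -136)
n(b) = -136 + b (n(b) = b - 136 = -136 + b)
1/(-288915 + n((69 + c(-16))*(-154 + 307))) = 1/(-288915 + (-136 + (69 + 1/(-20 - 16))*(-154 + 307))) = 1/(-288915 + (-136 + (69 + 1/(-36))*153)) = 1/(-288915 + (-136 + (69 - 1/36)*153)) = 1/(-288915 + (-136 + (2483/36)*153)) = 1/(-288915 + (-136 + 42211/4)) = 1/(-288915 + 41667/4) = 1/(-1113993/4) = -4/1113993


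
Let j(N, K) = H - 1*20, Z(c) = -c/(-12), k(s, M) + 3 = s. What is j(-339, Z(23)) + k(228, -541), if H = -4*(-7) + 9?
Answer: 242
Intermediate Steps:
k(s, M) = -3 + s
H = 37 (H = 28 + 9 = 37)
Z(c) = c/12 (Z(c) = -c*(-1)/12 = -(-1)*c/12 = c/12)
j(N, K) = 17 (j(N, K) = 37 - 1*20 = 37 - 20 = 17)
j(-339, Z(23)) + k(228, -541) = 17 + (-3 + 228) = 17 + 225 = 242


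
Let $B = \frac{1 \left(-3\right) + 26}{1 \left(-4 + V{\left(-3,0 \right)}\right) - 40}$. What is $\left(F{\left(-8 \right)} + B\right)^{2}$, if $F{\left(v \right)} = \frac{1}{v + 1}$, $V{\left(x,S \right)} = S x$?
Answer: $\frac{42025}{94864} \approx 0.443$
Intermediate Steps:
$B = - \frac{23}{44}$ ($B = \frac{1 \left(-3\right) + 26}{1 \left(-4 + 0 \left(-3\right)\right) - 40} = \frac{-3 + 26}{1 \left(-4 + 0\right) - 40} = \frac{23}{1 \left(-4\right) - 40} = \frac{23}{-4 - 40} = \frac{23}{-44} = 23 \left(- \frac{1}{44}\right) = - \frac{23}{44} \approx -0.52273$)
$F{\left(v \right)} = \frac{1}{1 + v}$
$\left(F{\left(-8 \right)} + B\right)^{2} = \left(\frac{1}{1 - 8} - \frac{23}{44}\right)^{2} = \left(\frac{1}{-7} - \frac{23}{44}\right)^{2} = \left(- \frac{1}{7} - \frac{23}{44}\right)^{2} = \left(- \frac{205}{308}\right)^{2} = \frac{42025}{94864}$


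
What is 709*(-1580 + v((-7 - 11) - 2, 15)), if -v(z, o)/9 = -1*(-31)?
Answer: -1318031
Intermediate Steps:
v(z, o) = -279 (v(z, o) = -(-9)*(-31) = -9*31 = -279)
709*(-1580 + v((-7 - 11) - 2, 15)) = 709*(-1580 - 279) = 709*(-1859) = -1318031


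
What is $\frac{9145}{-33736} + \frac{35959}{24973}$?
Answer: $\frac{984734739}{842489128} \approx 1.1688$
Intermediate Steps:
$\frac{9145}{-33736} + \frac{35959}{24973} = 9145 \left(- \frac{1}{33736}\right) + 35959 \cdot \frac{1}{24973} = - \frac{9145}{33736} + \frac{35959}{24973} = \frac{984734739}{842489128}$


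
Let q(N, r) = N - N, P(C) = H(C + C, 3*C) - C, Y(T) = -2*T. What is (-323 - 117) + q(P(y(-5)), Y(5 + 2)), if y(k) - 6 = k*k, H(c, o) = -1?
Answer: -440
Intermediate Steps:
y(k) = 6 + k² (y(k) = 6 + k*k = 6 + k²)
P(C) = -1 - C
q(N, r) = 0
(-323 - 117) + q(P(y(-5)), Y(5 + 2)) = (-323 - 117) + 0 = -440 + 0 = -440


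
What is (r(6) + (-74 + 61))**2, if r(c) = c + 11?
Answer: 16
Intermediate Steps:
r(c) = 11 + c
(r(6) + (-74 + 61))**2 = ((11 + 6) + (-74 + 61))**2 = (17 - 13)**2 = 4**2 = 16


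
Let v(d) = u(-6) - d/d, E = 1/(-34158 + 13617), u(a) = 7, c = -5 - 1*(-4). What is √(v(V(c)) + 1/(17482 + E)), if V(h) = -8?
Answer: √773714587958387427/359097761 ≈ 2.4495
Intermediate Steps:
c = -1 (c = -5 + 4 = -1)
E = -1/20541 (E = 1/(-20541) = -1/20541 ≈ -4.8683e-5)
v(d) = 6 (v(d) = 7 - d/d = 7 - 1*1 = 7 - 1 = 6)
√(v(V(c)) + 1/(17482 + E)) = √(6 + 1/(17482 - 1/20541)) = √(6 + 1/(359097761/20541)) = √(6 + 20541/359097761) = √(2154607107/359097761) = √773714587958387427/359097761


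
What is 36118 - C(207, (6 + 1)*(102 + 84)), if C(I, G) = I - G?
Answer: 37213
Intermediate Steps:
36118 - C(207, (6 + 1)*(102 + 84)) = 36118 - (207 - (6 + 1)*(102 + 84)) = 36118 - (207 - 7*186) = 36118 - (207 - 1*1302) = 36118 - (207 - 1302) = 36118 - 1*(-1095) = 36118 + 1095 = 37213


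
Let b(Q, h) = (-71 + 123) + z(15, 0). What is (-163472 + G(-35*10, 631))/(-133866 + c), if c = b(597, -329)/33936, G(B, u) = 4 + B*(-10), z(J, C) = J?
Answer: 5428674048/4542876509 ≈ 1.1950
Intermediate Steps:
b(Q, h) = 67 (b(Q, h) = (-71 + 123) + 15 = 52 + 15 = 67)
G(B, u) = 4 - 10*B
c = 67/33936 ≈ 0.0019743
(-163472 + G(-35*10, 631))/(-133866 + c) = (-163472 + (4 - (-350)*10))/(-133866 + 67/33936) = (-163472 + (4 - 10*(-350)))/(-4542876509/33936) = (-163472 + (4 + 3500))*(-33936/4542876509) = (-163472 + 3504)*(-33936/4542876509) = -159968*(-33936/4542876509) = 5428674048/4542876509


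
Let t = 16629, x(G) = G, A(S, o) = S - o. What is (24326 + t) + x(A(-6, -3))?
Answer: 40952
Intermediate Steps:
(24326 + t) + x(A(-6, -3)) = (24326 + 16629) + (-6 - 1*(-3)) = 40955 + (-6 + 3) = 40955 - 3 = 40952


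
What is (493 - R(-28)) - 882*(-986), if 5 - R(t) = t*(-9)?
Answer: 870392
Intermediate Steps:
R(t) = 5 + 9*t (R(t) = 5 - t*(-9) = 5 - (-9)*t = 5 + 9*t)
(493 - R(-28)) - 882*(-986) = (493 - (5 + 9*(-28))) - 882*(-986) = (493 - (5 - 252)) + 869652 = (493 - 1*(-247)) + 869652 = (493 + 247) + 869652 = 740 + 869652 = 870392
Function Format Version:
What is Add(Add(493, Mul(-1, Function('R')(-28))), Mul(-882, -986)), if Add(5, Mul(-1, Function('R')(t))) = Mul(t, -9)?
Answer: 870392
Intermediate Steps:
Function('R')(t) = Add(5, Mul(9, t)) (Function('R')(t) = Add(5, Mul(-1, Mul(t, -9))) = Add(5, Mul(-1, Mul(-9, t))) = Add(5, Mul(9, t)))
Add(Add(493, Mul(-1, Function('R')(-28))), Mul(-882, -986)) = Add(Add(493, Mul(-1, Add(5, Mul(9, -28)))), Mul(-882, -986)) = Add(Add(493, Mul(-1, Add(5, -252))), 869652) = Add(Add(493, Mul(-1, -247)), 869652) = Add(Add(493, 247), 869652) = Add(740, 869652) = 870392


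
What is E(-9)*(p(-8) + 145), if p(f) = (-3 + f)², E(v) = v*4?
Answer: -9576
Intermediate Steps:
E(v) = 4*v
E(-9)*(p(-8) + 145) = (4*(-9))*((-3 - 8)² + 145) = -36*((-11)² + 145) = -36*(121 + 145) = -36*266 = -9576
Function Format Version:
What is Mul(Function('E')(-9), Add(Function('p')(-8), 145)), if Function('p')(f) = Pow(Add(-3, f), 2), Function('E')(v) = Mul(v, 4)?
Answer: -9576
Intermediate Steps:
Function('E')(v) = Mul(4, v)
Mul(Function('E')(-9), Add(Function('p')(-8), 145)) = Mul(Mul(4, -9), Add(Pow(Add(-3, -8), 2), 145)) = Mul(-36, Add(Pow(-11, 2), 145)) = Mul(-36, Add(121, 145)) = Mul(-36, 266) = -9576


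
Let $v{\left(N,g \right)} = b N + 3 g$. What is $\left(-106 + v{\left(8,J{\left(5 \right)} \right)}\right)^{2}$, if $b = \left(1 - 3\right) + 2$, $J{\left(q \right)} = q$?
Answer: $8281$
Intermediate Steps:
$b = 0$ ($b = \left(1 - 3\right) + 2 = -2 + 2 = 0$)
$v{\left(N,g \right)} = 3 g$ ($v{\left(N,g \right)} = 0 N + 3 g = 0 + 3 g = 3 g$)
$\left(-106 + v{\left(8,J{\left(5 \right)} \right)}\right)^{2} = \left(-106 + 3 \cdot 5\right)^{2} = \left(-106 + 15\right)^{2} = \left(-91\right)^{2} = 8281$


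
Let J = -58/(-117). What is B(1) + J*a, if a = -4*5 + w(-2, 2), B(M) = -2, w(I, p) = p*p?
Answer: -1162/117 ≈ -9.9316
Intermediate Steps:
w(I, p) = p²
J = 58/117 (J = -58*(-1/117) = 58/117 ≈ 0.49573)
a = -16 (a = -4*5 + 2² = -20 + 4 = -16)
B(1) + J*a = -2 + (58/117)*(-16) = -2 - 928/117 = -1162/117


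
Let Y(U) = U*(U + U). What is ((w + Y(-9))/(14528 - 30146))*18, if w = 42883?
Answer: -129135/2603 ≈ -49.610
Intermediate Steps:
Y(U) = 2*U² (Y(U) = U*(2*U) = 2*U²)
((w + Y(-9))/(14528 - 30146))*18 = ((42883 + 2*(-9)²)/(14528 - 30146))*18 = ((42883 + 2*81)/(-15618))*18 = ((42883 + 162)*(-1/15618))*18 = (43045*(-1/15618))*18 = -43045/15618*18 = -129135/2603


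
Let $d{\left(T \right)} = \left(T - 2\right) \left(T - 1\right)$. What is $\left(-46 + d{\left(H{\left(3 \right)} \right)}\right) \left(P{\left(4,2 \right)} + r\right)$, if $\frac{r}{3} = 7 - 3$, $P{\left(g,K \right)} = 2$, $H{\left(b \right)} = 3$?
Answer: $-616$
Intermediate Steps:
$r = 12$ ($r = 3 \left(7 - 3\right) = 3 \cdot 4 = 12$)
$d{\left(T \right)} = \left(-1 + T\right) \left(-2 + T\right)$ ($d{\left(T \right)} = \left(-2 + T\right) \left(-1 + T\right) = \left(-1 + T\right) \left(-2 + T\right)$)
$\left(-46 + d{\left(H{\left(3 \right)} \right)}\right) \left(P{\left(4,2 \right)} + r\right) = \left(-46 + \left(2 + 3^{2} - 9\right)\right) \left(2 + 12\right) = \left(-46 + \left(2 + 9 - 9\right)\right) 14 = \left(-46 + 2\right) 14 = \left(-44\right) 14 = -616$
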